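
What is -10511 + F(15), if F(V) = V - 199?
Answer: -10695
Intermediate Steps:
F(V) = -199 + V
-10511 + F(15) = -10511 + (-199 + 15) = -10511 - 184 = -10695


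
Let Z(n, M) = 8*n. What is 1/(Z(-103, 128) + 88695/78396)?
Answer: -26132/21503203 ≈ -0.0012153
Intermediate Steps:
1/(Z(-103, 128) + 88695/78396) = 1/(8*(-103) + 88695/78396) = 1/(-824 + 88695*(1/78396)) = 1/(-824 + 29565/26132) = 1/(-21503203/26132) = -26132/21503203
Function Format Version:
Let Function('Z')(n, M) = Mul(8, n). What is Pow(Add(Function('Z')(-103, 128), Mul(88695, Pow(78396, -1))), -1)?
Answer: Rational(-26132, 21503203) ≈ -0.0012153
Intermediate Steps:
Pow(Add(Function('Z')(-103, 128), Mul(88695, Pow(78396, -1))), -1) = Pow(Add(Mul(8, -103), Mul(88695, Pow(78396, -1))), -1) = Pow(Add(-824, Mul(88695, Rational(1, 78396))), -1) = Pow(Add(-824, Rational(29565, 26132)), -1) = Pow(Rational(-21503203, 26132), -1) = Rational(-26132, 21503203)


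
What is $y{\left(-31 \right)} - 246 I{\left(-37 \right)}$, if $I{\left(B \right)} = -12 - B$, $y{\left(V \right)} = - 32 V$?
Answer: $-5158$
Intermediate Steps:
$y{\left(-31 \right)} - 246 I{\left(-37 \right)} = \left(-32\right) \left(-31\right) - 246 \left(-12 - -37\right) = 992 - 246 \left(-12 + 37\right) = 992 - 6150 = -5158$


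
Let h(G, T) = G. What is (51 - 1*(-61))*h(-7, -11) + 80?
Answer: -704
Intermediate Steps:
(51 - 1*(-61))*h(-7, -11) + 80 = (51 - 1*(-61))*(-7) + 80 = (51 + 61)*(-7) + 80 = 112*(-7) + 80 = -784 + 80 = -704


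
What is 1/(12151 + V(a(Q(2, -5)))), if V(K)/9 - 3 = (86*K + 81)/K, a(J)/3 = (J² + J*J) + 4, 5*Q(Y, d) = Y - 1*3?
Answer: 34/442393 ≈ 7.6855e-5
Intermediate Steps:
Q(Y, d) = -⅗ + Y/5 (Q(Y, d) = (Y - 1*3)/5 = (Y - 3)/5 = (-3 + Y)/5 = -⅗ + Y/5)
a(J) = 12 + 6*J² (a(J) = 3*((J² + J*J) + 4) = 3*((J² + J²) + 4) = 3*(2*J² + 4) = 3*(4 + 2*J²) = 12 + 6*J²)
V(K) = 27 + 9*(81 + 86*K)/K (V(K) = 27 + 9*((86*K + 81)/K) = 27 + 9*((81 + 86*K)/K) = 27 + 9*(81 + 86*K)/K)
1/(12151 + V(a(Q(2, -5)))) = 1/(12151 + (801 + 729/(12 + 6*(-⅗ + (⅕)*2)²))) = 1/(12151 + (801 + 729/(12 + 6*(-⅗ + ⅖)²))) = 1/(12151 + (801 + 729/(12 + 6*(-⅕)²))) = 1/(12151 + (801 + 729/(12 + 6*(1/25)))) = 1/(12151 + (801 + 729/(12 + 6/25))) = 1/(12151 + (801 + 729/(306/25))) = 1/(12151 + (801 + 729*(25/306))) = 1/(12151 + (801 + 2025/34)) = 1/(12151 + 29259/34) = 1/(442393/34) = 34/442393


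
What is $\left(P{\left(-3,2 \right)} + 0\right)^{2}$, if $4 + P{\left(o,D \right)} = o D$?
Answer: $100$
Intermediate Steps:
$P{\left(o,D \right)} = -4 + D o$ ($P{\left(o,D \right)} = -4 + o D = -4 + D o$)
$\left(P{\left(-3,2 \right)} + 0\right)^{2} = \left(\left(-4 + 2 \left(-3\right)\right) + 0\right)^{2} = \left(\left(-4 - 6\right) + 0\right)^{2} = \left(-10 + 0\right)^{2} = \left(-10\right)^{2} = 100$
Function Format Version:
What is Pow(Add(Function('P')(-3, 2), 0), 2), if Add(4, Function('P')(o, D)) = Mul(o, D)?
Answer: 100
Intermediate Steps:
Function('P')(o, D) = Add(-4, Mul(D, o)) (Function('P')(o, D) = Add(-4, Mul(o, D)) = Add(-4, Mul(D, o)))
Pow(Add(Function('P')(-3, 2), 0), 2) = Pow(Add(Add(-4, Mul(2, -3)), 0), 2) = Pow(Add(Add(-4, -6), 0), 2) = Pow(Add(-10, 0), 2) = Pow(-10, 2) = 100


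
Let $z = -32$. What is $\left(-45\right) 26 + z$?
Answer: $-1202$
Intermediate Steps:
$\left(-45\right) 26 + z = \left(-45\right) 26 - 32 = -1170 - 32 = -1202$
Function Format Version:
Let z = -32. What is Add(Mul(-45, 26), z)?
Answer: -1202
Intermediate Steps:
Add(Mul(-45, 26), z) = Add(Mul(-45, 26), -32) = Add(-1170, -32) = -1202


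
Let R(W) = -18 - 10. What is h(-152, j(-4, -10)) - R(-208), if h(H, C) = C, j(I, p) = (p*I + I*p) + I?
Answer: 104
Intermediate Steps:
R(W) = -28
j(I, p) = I + 2*I*p (j(I, p) = (I*p + I*p) + I = 2*I*p + I = I + 2*I*p)
h(-152, j(-4, -10)) - R(-208) = -4*(1 + 2*(-10)) - 1*(-28) = -4*(1 - 20) + 28 = -4*(-19) + 28 = 76 + 28 = 104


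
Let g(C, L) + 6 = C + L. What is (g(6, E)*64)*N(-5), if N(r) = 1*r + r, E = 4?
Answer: -2560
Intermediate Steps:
g(C, L) = -6 + C + L (g(C, L) = -6 + (C + L) = -6 + C + L)
N(r) = 2*r (N(r) = r + r = 2*r)
(g(6, E)*64)*N(-5) = ((-6 + 6 + 4)*64)*(2*(-5)) = (4*64)*(-10) = 256*(-10) = -2560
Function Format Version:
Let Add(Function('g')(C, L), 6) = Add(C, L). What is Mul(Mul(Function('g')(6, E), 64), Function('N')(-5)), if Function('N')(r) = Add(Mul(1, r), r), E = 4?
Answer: -2560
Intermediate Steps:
Function('g')(C, L) = Add(-6, C, L) (Function('g')(C, L) = Add(-6, Add(C, L)) = Add(-6, C, L))
Function('N')(r) = Mul(2, r) (Function('N')(r) = Add(r, r) = Mul(2, r))
Mul(Mul(Function('g')(6, E), 64), Function('N')(-5)) = Mul(Mul(Add(-6, 6, 4), 64), Mul(2, -5)) = Mul(Mul(4, 64), -10) = Mul(256, -10) = -2560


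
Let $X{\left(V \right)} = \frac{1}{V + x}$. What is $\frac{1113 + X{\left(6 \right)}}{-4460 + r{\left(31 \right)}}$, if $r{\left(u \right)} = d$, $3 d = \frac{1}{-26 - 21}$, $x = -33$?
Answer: $- \frac{1412350}{5659749} \approx -0.24954$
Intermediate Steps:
$X{\left(V \right)} = \frac{1}{-33 + V}$ ($X{\left(V \right)} = \frac{1}{V - 33} = \frac{1}{-33 + V}$)
$d = - \frac{1}{141}$ ($d = \frac{1}{3 \left(-26 - 21\right)} = \frac{1}{3 \left(-47\right)} = \frac{1}{3} \left(- \frac{1}{47}\right) = - \frac{1}{141} \approx -0.0070922$)
$r{\left(u \right)} = - \frac{1}{141}$
$\frac{1113 + X{\left(6 \right)}}{-4460 + r{\left(31 \right)}} = \frac{1113 + \frac{1}{-33 + 6}}{-4460 - \frac{1}{141}} = \frac{1113 + \frac{1}{-27}}{- \frac{628861}{141}} = \left(1113 - \frac{1}{27}\right) \left(- \frac{141}{628861}\right) = \frac{30050}{27} \left(- \frac{141}{628861}\right) = - \frac{1412350}{5659749}$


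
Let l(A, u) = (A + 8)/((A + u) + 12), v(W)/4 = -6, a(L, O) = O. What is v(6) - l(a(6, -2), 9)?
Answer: -462/19 ≈ -24.316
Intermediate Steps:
v(W) = -24 (v(W) = 4*(-6) = -24)
l(A, u) = (8 + A)/(12 + A + u)
v(6) - l(a(6, -2), 9) = -24 - (8 - 2)/(12 - 2 + 9) = -24 - 6/19 = -462/19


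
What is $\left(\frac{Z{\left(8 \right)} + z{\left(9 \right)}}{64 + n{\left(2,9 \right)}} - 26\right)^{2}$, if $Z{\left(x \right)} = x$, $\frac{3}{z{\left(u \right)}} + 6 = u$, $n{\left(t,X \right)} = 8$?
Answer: $\frac{42849}{64} \approx 669.52$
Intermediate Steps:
$z{\left(u \right)} = \frac{3}{-6 + u}$
$\left(\frac{Z{\left(8 \right)} + z{\left(9 \right)}}{64 + n{\left(2,9 \right)}} - 26\right)^{2} = \left(\frac{8 + \frac{3}{-6 + 9}}{64 + 8} - 26\right)^{2} = \left(\frac{8 + \frac{3}{3}}{72} - 26\right)^{2} = \left(\left(8 + 3 \cdot \frac{1}{3}\right) \frac{1}{72} - 26\right)^{2} = \left(\left(8 + 1\right) \frac{1}{72} - 26\right)^{2} = \left(9 \cdot \frac{1}{72} - 26\right)^{2} = \left(\frac{1}{8} - 26\right)^{2} = \left(- \frac{207}{8}\right)^{2} = \frac{42849}{64}$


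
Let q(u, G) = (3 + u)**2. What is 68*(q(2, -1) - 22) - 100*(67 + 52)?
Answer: -11696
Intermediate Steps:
68*(q(2, -1) - 22) - 100*(67 + 52) = 68*((3 + 2)**2 - 22) - 100*(67 + 52) = 68*(5**2 - 22) - 100*119 = 68*(25 - 22) - 11900 = 68*3 - 11900 = 204 - 11900 = -11696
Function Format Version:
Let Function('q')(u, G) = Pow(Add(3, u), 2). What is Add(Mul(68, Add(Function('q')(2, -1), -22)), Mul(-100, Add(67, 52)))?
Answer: -11696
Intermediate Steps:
Add(Mul(68, Add(Function('q')(2, -1), -22)), Mul(-100, Add(67, 52))) = Add(Mul(68, Add(Pow(Add(3, 2), 2), -22)), Mul(-100, Add(67, 52))) = Add(Mul(68, Add(Pow(5, 2), -22)), Mul(-100, 119)) = Add(Mul(68, Add(25, -22)), -11900) = Add(Mul(68, 3), -11900) = Add(204, -11900) = -11696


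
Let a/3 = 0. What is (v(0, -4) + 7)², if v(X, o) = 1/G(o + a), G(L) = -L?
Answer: 841/16 ≈ 52.563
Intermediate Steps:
a = 0 (a = 3*0 = 0)
v(X, o) = -1/o (v(X, o) = 1/(-(o + 0)) = 1/(-o) = -1/o)
(v(0, -4) + 7)² = (-1/(-4) + 7)² = (-1*(-¼) + 7)² = (¼ + 7)² = (29/4)² = 841/16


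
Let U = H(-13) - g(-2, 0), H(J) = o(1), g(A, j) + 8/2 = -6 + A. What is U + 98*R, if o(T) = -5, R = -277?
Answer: -27139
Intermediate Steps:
g(A, j) = -10 + A (g(A, j) = -4 + (-6 + A) = -10 + A)
H(J) = -5
U = 7 (U = -5 - (-10 - 2) = -5 - 1*(-12) = -5 + 12 = 7)
U + 98*R = 7 + 98*(-277) = 7 - 27146 = -27139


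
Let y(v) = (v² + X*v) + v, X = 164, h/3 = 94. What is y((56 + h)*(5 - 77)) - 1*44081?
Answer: 588181375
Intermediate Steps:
h = 282 (h = 3*94 = 282)
y(v) = v² + 165*v (y(v) = (v² + 164*v) + v = v² + 165*v)
y((56 + h)*(5 - 77)) - 1*44081 = ((56 + 282)*(5 - 77))*(165 + (56 + 282)*(5 - 77)) - 1*44081 = (338*(-72))*(165 + 338*(-72)) - 44081 = -24336*(165 - 24336) - 44081 = -24336*(-24171) - 44081 = 588225456 - 44081 = 588181375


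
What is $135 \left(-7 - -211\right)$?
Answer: $27540$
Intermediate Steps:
$135 \left(-7 - -211\right) = 135 \left(-7 + 211\right) = 135 \cdot 204 = 27540$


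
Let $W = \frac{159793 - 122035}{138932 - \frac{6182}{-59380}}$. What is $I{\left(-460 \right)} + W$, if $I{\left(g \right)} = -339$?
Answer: $- \frac{1397218088949}{4124894171} \approx -338.73$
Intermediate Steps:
$W = \frac{1121035020}{4124894171}$ ($W = \frac{37758}{138932 - - \frac{3091}{29690}} = \frac{37758}{138932 + \frac{3091}{29690}} = \frac{37758}{\frac{4124894171}{29690}} = 37758 \cdot \frac{29690}{4124894171} = \frac{1121035020}{4124894171} \approx 0.27177$)
$I{\left(-460 \right)} + W = -339 + \frac{1121035020}{4124894171} = - \frac{1397218088949}{4124894171}$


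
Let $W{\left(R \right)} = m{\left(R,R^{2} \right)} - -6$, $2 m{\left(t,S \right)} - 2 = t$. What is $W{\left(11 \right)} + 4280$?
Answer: $\frac{8585}{2} \approx 4292.5$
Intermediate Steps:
$m{\left(t,S \right)} = 1 + \frac{t}{2}$
$W{\left(R \right)} = 7 + \frac{R}{2}$ ($W{\left(R \right)} = \left(1 + \frac{R}{2}\right) - -6 = \left(1 + \frac{R}{2}\right) + 6 = 7 + \frac{R}{2}$)
$W{\left(11 \right)} + 4280 = \left(7 + \frac{1}{2} \cdot 11\right) + 4280 = \left(7 + \frac{11}{2}\right) + 4280 = \frac{25}{2} + 4280 = \frac{8585}{2}$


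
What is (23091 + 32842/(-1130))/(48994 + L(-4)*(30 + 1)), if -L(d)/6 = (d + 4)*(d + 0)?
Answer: 6514997/13840805 ≈ 0.47071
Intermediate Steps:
L(d) = -6*d*(4 + d) (L(d) = -6*(d + 4)*(d + 0) = -6*(4 + d)*d = -6*d*(4 + d))
(23091 + 32842/(-1130))/(48994 + L(-4)*(30 + 1)) = (23091 + 32842/(-1130))/(48994 + (-6*(-4)*(4 - 4))*(30 + 1)) = (23091 + 32842*(-1/1130))/(48994 - 6*(-4)*0*31) = (23091 - 16421/565)/(48994 + 0*31) = 13029994/(565*(48994 + 0)) = (13029994/565)/48994 = (13029994/565)*(1/48994) = 6514997/13840805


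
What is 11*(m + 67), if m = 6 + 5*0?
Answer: 803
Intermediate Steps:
m = 6 (m = 6 + 0 = 6)
11*(m + 67) = 11*(6 + 67) = 11*73 = 803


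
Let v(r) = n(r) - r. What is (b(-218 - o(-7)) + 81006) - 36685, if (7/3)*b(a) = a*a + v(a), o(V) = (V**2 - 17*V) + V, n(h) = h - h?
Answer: 742307/7 ≈ 1.0604e+5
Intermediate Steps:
n(h) = 0
o(V) = V**2 - 16*V
v(r) = -r (v(r) = 0 - r = -r)
b(a) = -3*a/7 + 3*a**2/7 (b(a) = 3*(a*a - a)/7 = 3*(a**2 - a)/7 = -3*a/7 + 3*a**2/7)
(b(-218 - o(-7)) + 81006) - 36685 = (3*(-218 - (-7)*(-16 - 7))*(-1 + (-218 - (-7)*(-16 - 7)))/7 + 81006) - 36685 = (3*(-218 - (-7)*(-23))*(-1 + (-218 - (-7)*(-23)))/7 + 81006) - 36685 = (3*(-218 - 1*161)*(-1 + (-218 - 1*161))/7 + 81006) - 36685 = (3*(-218 - 161)*(-1 + (-218 - 161))/7 + 81006) - 36685 = ((3/7)*(-379)*(-1 - 379) + 81006) - 36685 = ((3/7)*(-379)*(-380) + 81006) - 36685 = (432060/7 + 81006) - 36685 = 999102/7 - 36685 = 742307/7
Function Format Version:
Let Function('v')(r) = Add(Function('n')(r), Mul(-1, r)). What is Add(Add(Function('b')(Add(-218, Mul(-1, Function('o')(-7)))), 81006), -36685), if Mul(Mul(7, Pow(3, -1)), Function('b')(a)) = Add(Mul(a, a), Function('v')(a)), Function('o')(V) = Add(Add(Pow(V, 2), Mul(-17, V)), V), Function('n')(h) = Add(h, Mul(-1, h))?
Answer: Rational(742307, 7) ≈ 1.0604e+5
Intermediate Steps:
Function('n')(h) = 0
Function('o')(V) = Add(Pow(V, 2), Mul(-16, V))
Function('v')(r) = Mul(-1, r) (Function('v')(r) = Add(0, Mul(-1, r)) = Mul(-1, r))
Function('b')(a) = Add(Mul(Rational(-3, 7), a), Mul(Rational(3, 7), Pow(a, 2))) (Function('b')(a) = Mul(Rational(3, 7), Add(Mul(a, a), Mul(-1, a))) = Mul(Rational(3, 7), Add(Pow(a, 2), Mul(-1, a))) = Add(Mul(Rational(-3, 7), a), Mul(Rational(3, 7), Pow(a, 2))))
Add(Add(Function('b')(Add(-218, Mul(-1, Function('o')(-7)))), 81006), -36685) = Add(Add(Mul(Rational(3, 7), Add(-218, Mul(-1, Mul(-7, Add(-16, -7)))), Add(-1, Add(-218, Mul(-1, Mul(-7, Add(-16, -7)))))), 81006), -36685) = Add(Add(Mul(Rational(3, 7), Add(-218, Mul(-1, Mul(-7, -23))), Add(-1, Add(-218, Mul(-1, Mul(-7, -23))))), 81006), -36685) = Add(Add(Mul(Rational(3, 7), Add(-218, Mul(-1, 161)), Add(-1, Add(-218, Mul(-1, 161)))), 81006), -36685) = Add(Add(Mul(Rational(3, 7), Add(-218, -161), Add(-1, Add(-218, -161))), 81006), -36685) = Add(Add(Mul(Rational(3, 7), -379, Add(-1, -379)), 81006), -36685) = Add(Add(Mul(Rational(3, 7), -379, -380), 81006), -36685) = Add(Add(Rational(432060, 7), 81006), -36685) = Add(Rational(999102, 7), -36685) = Rational(742307, 7)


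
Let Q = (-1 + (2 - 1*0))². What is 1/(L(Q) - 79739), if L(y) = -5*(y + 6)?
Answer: -1/79774 ≈ -1.2535e-5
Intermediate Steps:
Q = 1 (Q = (-1 + (2 + 0))² = (-1 + 2)² = 1² = 1)
L(y) = -30 - 5*y (L(y) = -5*(6 + y) = -30 - 5*y)
1/(L(Q) - 79739) = 1/((-30 - 5*1) - 79739) = 1/((-30 - 5) - 79739) = 1/(-35 - 79739) = 1/(-79774) = -1/79774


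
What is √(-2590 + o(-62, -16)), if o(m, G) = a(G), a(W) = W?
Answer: I*√2606 ≈ 51.049*I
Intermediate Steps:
o(m, G) = G
√(-2590 + o(-62, -16)) = √(-2590 - 16) = √(-2606) = I*√2606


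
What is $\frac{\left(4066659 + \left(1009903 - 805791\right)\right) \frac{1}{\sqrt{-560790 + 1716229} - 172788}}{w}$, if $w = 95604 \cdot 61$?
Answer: $- \frac{3617343037}{853465712849555} - \frac{4270771 \sqrt{1155439}}{174107005421309220} \approx -4.2648 \cdot 10^{-6}$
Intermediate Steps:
$w = 5831844$
$\frac{\left(4066659 + \left(1009903 - 805791\right)\right) \frac{1}{\sqrt{-560790 + 1716229} - 172788}}{w} = \frac{\left(4066659 + \left(1009903 - 805791\right)\right) \frac{1}{\sqrt{-560790 + 1716229} - 172788}}{5831844} = \frac{4066659 + \left(1009903 - 805791\right)}{\sqrt{1155439} - 172788} \cdot \frac{1}{5831844} = \frac{4066659 + 204112}{-172788 + \sqrt{1155439}} \cdot \frac{1}{5831844} = \frac{4270771}{-172788 + \sqrt{1155439}} \cdot \frac{1}{5831844} = \frac{4270771}{5831844 \left(-172788 + \sqrt{1155439}\right)}$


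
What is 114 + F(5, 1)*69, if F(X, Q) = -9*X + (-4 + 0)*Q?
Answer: -3267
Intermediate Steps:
F(X, Q) = -9*X - 4*Q
114 + F(5, 1)*69 = 114 + (-9*5 - 4*1)*69 = 114 + (-45 - 4)*69 = 114 - 49*69 = 114 - 3381 = -3267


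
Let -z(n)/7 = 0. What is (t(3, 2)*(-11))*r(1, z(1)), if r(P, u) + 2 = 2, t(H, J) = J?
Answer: 0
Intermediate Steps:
z(n) = 0 (z(n) = -7*0 = 0)
r(P, u) = 0 (r(P, u) = -2 + 2 = 0)
(t(3, 2)*(-11))*r(1, z(1)) = (2*(-11))*0 = -22*0 = 0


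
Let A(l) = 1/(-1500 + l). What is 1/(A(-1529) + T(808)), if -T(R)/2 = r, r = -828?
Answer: 3029/5016023 ≈ 0.00060386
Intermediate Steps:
T(R) = 1656 (T(R) = -2*(-828) = 1656)
1/(A(-1529) + T(808)) = 1/(1/(-1500 - 1529) + 1656) = 1/(1/(-3029) + 1656) = 1/(-1/3029 + 1656) = 1/(5016023/3029) = 3029/5016023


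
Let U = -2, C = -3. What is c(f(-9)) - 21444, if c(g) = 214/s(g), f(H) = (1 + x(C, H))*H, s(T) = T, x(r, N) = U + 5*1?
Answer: -386099/18 ≈ -21450.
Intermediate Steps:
x(r, N) = 3 (x(r, N) = -2 + 5*1 = -2 + 5 = 3)
f(H) = 4*H (f(H) = (1 + 3)*H = 4*H)
c(g) = 214/g
c(f(-9)) - 21444 = 214/((4*(-9))) - 21444 = 214/(-36) - 21444 = 214*(-1/36) - 21444 = -107/18 - 21444 = -386099/18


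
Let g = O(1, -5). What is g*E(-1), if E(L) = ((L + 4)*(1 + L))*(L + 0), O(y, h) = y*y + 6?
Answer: 0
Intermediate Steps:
O(y, h) = 6 + y**2 (O(y, h) = y**2 + 6 = 6 + y**2)
E(L) = L*(1 + L)*(4 + L) (E(L) = ((4 + L)*(1 + L))*L = ((1 + L)*(4 + L))*L = L*(1 + L)*(4 + L))
g = 7 (g = 6 + 1**2 = 6 + 1 = 7)
g*E(-1) = 7*(-(4 + (-1)**2 + 5*(-1))) = 7*(-(4 + 1 - 5)) = 7*(-1*0) = 7*0 = 0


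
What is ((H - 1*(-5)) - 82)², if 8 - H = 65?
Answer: 17956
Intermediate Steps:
H = -57 (H = 8 - 1*65 = 8 - 65 = -57)
((H - 1*(-5)) - 82)² = ((-57 - 1*(-5)) - 82)² = ((-57 + 5) - 82)² = (-52 - 82)² = (-134)² = 17956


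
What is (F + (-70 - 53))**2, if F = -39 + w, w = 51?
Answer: 12321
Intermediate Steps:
F = 12 (F = -39 + 51 = 12)
(F + (-70 - 53))**2 = (12 + (-70 - 53))**2 = (12 - 123)**2 = (-111)**2 = 12321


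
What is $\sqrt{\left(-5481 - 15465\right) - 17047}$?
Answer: $i \sqrt{37993} \approx 194.92 i$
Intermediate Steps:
$\sqrt{\left(-5481 - 15465\right) - 17047} = \sqrt{-20946 - 17047} = \sqrt{-37993} = i \sqrt{37993}$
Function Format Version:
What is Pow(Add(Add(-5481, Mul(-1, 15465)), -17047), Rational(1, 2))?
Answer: Mul(I, Pow(37993, Rational(1, 2))) ≈ Mul(194.92, I)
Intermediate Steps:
Pow(Add(Add(-5481, Mul(-1, 15465)), -17047), Rational(1, 2)) = Pow(Add(Add(-5481, -15465), -17047), Rational(1, 2)) = Pow(Add(-20946, -17047), Rational(1, 2)) = Pow(-37993, Rational(1, 2)) = Mul(I, Pow(37993, Rational(1, 2)))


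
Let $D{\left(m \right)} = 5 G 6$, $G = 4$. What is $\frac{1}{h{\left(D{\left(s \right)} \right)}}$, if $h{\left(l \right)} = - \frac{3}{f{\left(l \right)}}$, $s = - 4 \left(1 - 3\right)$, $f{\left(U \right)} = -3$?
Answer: $1$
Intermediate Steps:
$s = 8$ ($s = \left(-4\right) \left(-2\right) = 8$)
$D{\left(m \right)} = 120$ ($D{\left(m \right)} = 5 \cdot 4 \cdot 6 = 20 \cdot 6 = 120$)
$h{\left(l \right)} = 1$ ($h{\left(l \right)} = - \frac{3}{-3} = \left(-3\right) \left(- \frac{1}{3}\right) = 1$)
$\frac{1}{h{\left(D{\left(s \right)} \right)}} = 1^{-1} = 1$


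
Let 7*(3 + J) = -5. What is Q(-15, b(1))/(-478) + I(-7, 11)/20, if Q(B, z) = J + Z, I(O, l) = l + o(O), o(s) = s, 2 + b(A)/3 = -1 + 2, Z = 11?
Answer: 3091/16730 ≈ 0.18476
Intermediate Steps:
J = -26/7 (J = -3 + (⅐)*(-5) = -3 - 5/7 = -26/7 ≈ -3.7143)
b(A) = -3 (b(A) = -6 + 3*(-1 + 2) = -6 + 3*1 = -6 + 3 = -3)
I(O, l) = O + l (I(O, l) = l + O = O + l)
Q(B, z) = 51/7 (Q(B, z) = -26/7 + 11 = 51/7)
Q(-15, b(1))/(-478) + I(-7, 11)/20 = (51/7)/(-478) + (-7 + 11)/20 = (51/7)*(-1/478) + 4*(1/20) = -51/3346 + ⅕ = 3091/16730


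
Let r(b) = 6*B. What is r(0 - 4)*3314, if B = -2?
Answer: -39768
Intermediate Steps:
r(b) = -12 (r(b) = 6*(-2) = -12)
r(0 - 4)*3314 = -12*3314 = -39768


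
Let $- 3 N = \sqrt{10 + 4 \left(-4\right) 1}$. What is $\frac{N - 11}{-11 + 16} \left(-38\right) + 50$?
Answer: $\frac{668}{5} + \frac{38 i \sqrt{6}}{15} \approx 133.6 + 6.2054 i$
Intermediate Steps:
$N = - \frac{i \sqrt{6}}{3}$ ($N = - \frac{\sqrt{10 + 4 \left(-4\right) 1}}{3} = - \frac{\sqrt{10 - 16}}{3} = - \frac{\sqrt{-6}}{3} = - \frac{i \sqrt{6}}{3} \approx - 0.8165 i$)
$\frac{N - 11}{-11 + 16} \left(-38\right) + 50 = \frac{- \frac{i \sqrt{6}}{3} - 11}{-11 + 16} \left(-38\right) + 50 = \frac{-11 - \frac{i \sqrt{6}}{3}}{5} \left(-38\right) + 50 = \left(-11 - \frac{i \sqrt{6}}{3}\right) \frac{1}{5} \left(-38\right) + 50 = \left(- \frac{11}{5} - \frac{i \sqrt{6}}{15}\right) \left(-38\right) + 50 = \left(\frac{418}{5} + \frac{38 i \sqrt{6}}{15}\right) + 50 = \frac{668}{5} + \frac{38 i \sqrt{6}}{15}$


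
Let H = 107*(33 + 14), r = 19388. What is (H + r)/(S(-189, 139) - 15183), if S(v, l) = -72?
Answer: -2713/1695 ≈ -1.6006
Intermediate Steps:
H = 5029 (H = 107*47 = 5029)
(H + r)/(S(-189, 139) - 15183) = (5029 + 19388)/(-72 - 15183) = 24417/(-15255) = 24417*(-1/15255) = -2713/1695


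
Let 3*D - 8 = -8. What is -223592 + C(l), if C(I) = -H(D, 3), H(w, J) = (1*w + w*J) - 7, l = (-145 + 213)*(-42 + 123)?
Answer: -223585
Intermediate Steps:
l = 5508 (l = 68*81 = 5508)
D = 0 (D = 8/3 + (⅓)*(-8) = 8/3 - 8/3 = 0)
H(w, J) = -7 + w + J*w (H(w, J) = (w + J*w) - 7 = -7 + w + J*w)
C(I) = 7 (C(I) = -(-7 + 0 + 3*0) = -(-7 + 0 + 0) = -1*(-7) = 7)
-223592 + C(l) = -223592 + 7 = -223585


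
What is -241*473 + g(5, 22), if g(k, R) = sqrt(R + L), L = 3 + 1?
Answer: -113993 + sqrt(26) ≈ -1.1399e+5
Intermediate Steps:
L = 4
g(k, R) = sqrt(4 + R) (g(k, R) = sqrt(R + 4) = sqrt(4 + R))
-241*473 + g(5, 22) = -241*473 + sqrt(4 + 22) = -113993 + sqrt(26)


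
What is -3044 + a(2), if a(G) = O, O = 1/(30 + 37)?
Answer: -203947/67 ≈ -3044.0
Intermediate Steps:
O = 1/67 ≈ 0.014925
a(G) = 1/67
-3044 + a(2) = -3044 + 1/67 = -203947/67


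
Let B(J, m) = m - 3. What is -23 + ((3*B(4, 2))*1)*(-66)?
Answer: 175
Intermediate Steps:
B(J, m) = -3 + m
-23 + ((3*B(4, 2))*1)*(-66) = -23 + ((3*(-3 + 2))*1)*(-66) = -23 + ((3*(-1))*1)*(-66) = -23 - 3*1*(-66) = -23 - 3*(-66) = -23 + 198 = 175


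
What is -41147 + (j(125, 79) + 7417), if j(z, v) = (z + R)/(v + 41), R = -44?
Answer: -1349173/40 ≈ -33729.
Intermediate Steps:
j(z, v) = (-44 + z)/(41 + v) (j(z, v) = (z - 44)/(v + 41) = (-44 + z)/(41 + v))
-41147 + (j(125, 79) + 7417) = -41147 + ((-44 + 125)/(41 + 79) + 7417) = -41147 + (81/120 + 7417) = -41147 + ((1/120)*81 + 7417) = -41147 + (27/40 + 7417) = -41147 + 296707/40 = -1349173/40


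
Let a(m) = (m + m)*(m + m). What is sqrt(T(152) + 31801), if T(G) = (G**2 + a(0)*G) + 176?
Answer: sqrt(55081) ≈ 234.69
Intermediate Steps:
a(m) = 4*m**2 (a(m) = (2*m)*(2*m) = 4*m**2)
T(G) = 176 + G**2 (T(G) = (G**2 + (4*0**2)*G) + 176 = (G**2 + (4*0)*G) + 176 = (G**2 + 0*G) + 176 = (G**2 + 0) + 176 = G**2 + 176 = 176 + G**2)
sqrt(T(152) + 31801) = sqrt((176 + 152**2) + 31801) = sqrt((176 + 23104) + 31801) = sqrt(23280 + 31801) = sqrt(55081)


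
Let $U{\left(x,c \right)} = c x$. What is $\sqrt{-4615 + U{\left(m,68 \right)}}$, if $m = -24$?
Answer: $i \sqrt{6247} \approx 79.038 i$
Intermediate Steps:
$\sqrt{-4615 + U{\left(m,68 \right)}} = \sqrt{-4615 + 68 \left(-24\right)} = \sqrt{-4615 - 1632} = \sqrt{-6247} = i \sqrt{6247}$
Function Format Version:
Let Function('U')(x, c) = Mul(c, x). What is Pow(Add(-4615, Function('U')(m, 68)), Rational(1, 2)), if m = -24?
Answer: Mul(I, Pow(6247, Rational(1, 2))) ≈ Mul(79.038, I)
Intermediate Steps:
Pow(Add(-4615, Function('U')(m, 68)), Rational(1, 2)) = Pow(Add(-4615, Mul(68, -24)), Rational(1, 2)) = Pow(Add(-4615, -1632), Rational(1, 2)) = Pow(-6247, Rational(1, 2)) = Mul(I, Pow(6247, Rational(1, 2)))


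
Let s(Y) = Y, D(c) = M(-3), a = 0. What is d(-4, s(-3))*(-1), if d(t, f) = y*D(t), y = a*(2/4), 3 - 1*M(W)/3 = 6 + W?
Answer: 0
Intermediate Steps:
M(W) = -9 - 3*W (M(W) = 9 - 3*(6 + W) = 9 + (-18 - 3*W) = -9 - 3*W)
D(c) = 0 (D(c) = -9 - 3*(-3) = -9 + 9 = 0)
y = 0 (y = 0*(2/4) = 0*(2*(¼)) = 0*(½) = 0)
d(t, f) = 0 (d(t, f) = 0*0 = 0)
d(-4, s(-3))*(-1) = 0*(-1) = 0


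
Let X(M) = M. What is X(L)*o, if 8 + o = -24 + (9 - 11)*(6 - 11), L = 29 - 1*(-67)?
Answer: -2112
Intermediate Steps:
L = 96 (L = 29 + 67 = 96)
o = -22 (o = -8 + (-24 + (9 - 11)*(6 - 11)) = -8 + (-24 - 2*(-5)) = -8 + (-24 + 10) = -8 - 14 = -22)
X(L)*o = 96*(-22) = -2112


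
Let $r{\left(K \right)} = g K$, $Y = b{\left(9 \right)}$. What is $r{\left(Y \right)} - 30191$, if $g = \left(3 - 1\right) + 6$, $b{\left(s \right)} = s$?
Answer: $-30119$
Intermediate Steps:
$Y = 9$
$g = 8$ ($g = 2 + 6 = 8$)
$r{\left(K \right)} = 8 K$
$r{\left(Y \right)} - 30191 = 8 \cdot 9 - 30191 = 72 - 30191 = -30119$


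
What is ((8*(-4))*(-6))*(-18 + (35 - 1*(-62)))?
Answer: 15168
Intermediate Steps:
((8*(-4))*(-6))*(-18 + (35 - 1*(-62))) = (-32*(-6))*(-18 + (35 + 62)) = 192*(-18 + 97) = 192*79 = 15168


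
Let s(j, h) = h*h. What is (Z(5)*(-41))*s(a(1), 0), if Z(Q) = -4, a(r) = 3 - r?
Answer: 0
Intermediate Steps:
s(j, h) = h²
(Z(5)*(-41))*s(a(1), 0) = -4*(-41)*0² = 164*0 = 0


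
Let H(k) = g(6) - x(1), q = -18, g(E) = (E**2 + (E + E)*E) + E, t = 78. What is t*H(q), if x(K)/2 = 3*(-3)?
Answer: 10296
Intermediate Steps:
g(E) = E + 3*E**2 (g(E) = (E**2 + (2*E)*E) + E = (E**2 + 2*E**2) + E = 3*E**2 + E = E + 3*E**2)
x(K) = -18 (x(K) = 2*(3*(-3)) = 2*(-9) = -18)
H(k) = 132 (H(k) = 6*(1 + 3*6) - 1*(-18) = 6*(1 + 18) + 18 = 6*19 + 18 = 114 + 18 = 132)
t*H(q) = 78*132 = 10296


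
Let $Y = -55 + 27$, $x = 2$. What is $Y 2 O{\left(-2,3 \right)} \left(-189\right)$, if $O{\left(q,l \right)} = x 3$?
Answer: $63504$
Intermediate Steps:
$O{\left(q,l \right)} = 6$ ($O{\left(q,l \right)} = 2 \cdot 3 = 6$)
$Y = -28$
$Y 2 O{\left(-2,3 \right)} \left(-189\right) = - 28 \cdot 2 \cdot 6 \left(-189\right) = \left(-28\right) 12 \left(-189\right) = \left(-336\right) \left(-189\right) = 63504$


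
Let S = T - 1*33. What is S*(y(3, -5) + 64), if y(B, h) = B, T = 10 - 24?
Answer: -3149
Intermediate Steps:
T = -14
S = -47 (S = -14 - 1*33 = -14 - 33 = -47)
S*(y(3, -5) + 64) = -47*(3 + 64) = -47*67 = -3149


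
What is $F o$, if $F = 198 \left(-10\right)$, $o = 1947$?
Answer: $-3855060$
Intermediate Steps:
$F = -1980$
$F o = \left(-1980\right) 1947 = -3855060$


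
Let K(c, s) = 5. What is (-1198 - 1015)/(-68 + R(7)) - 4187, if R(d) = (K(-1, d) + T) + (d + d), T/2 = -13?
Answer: -311812/75 ≈ -4157.5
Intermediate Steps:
T = -26 (T = 2*(-13) = -26)
R(d) = -21 + 2*d (R(d) = (5 - 26) + (d + d) = -21 + 2*d)
(-1198 - 1015)/(-68 + R(7)) - 4187 = (-1198 - 1015)/(-68 + (-21 + 2*7)) - 4187 = -2213/(-68 + (-21 + 14)) - 4187 = -2213/(-68 - 7) - 4187 = -2213/(-75) - 4187 = -2213*(-1/75) - 4187 = 2213/75 - 4187 = -311812/75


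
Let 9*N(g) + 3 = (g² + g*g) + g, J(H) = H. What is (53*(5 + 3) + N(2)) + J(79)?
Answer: 4534/9 ≈ 503.78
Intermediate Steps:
N(g) = -⅓ + g/9 + 2*g²/9 (N(g) = -⅓ + ((g² + g*g) + g)/9 = -⅓ + ((g² + g²) + g)/9 = -⅓ + (2*g² + g)/9 = -⅓ + (g + 2*g²)/9 = -⅓ + (g/9 + 2*g²/9) = -⅓ + g/9 + 2*g²/9)
(53*(5 + 3) + N(2)) + J(79) = (53*(5 + 3) + (-⅓ + (⅑)*2 + (2/9)*2²)) + 79 = (53*8 + (-⅓ + 2/9 + (2/9)*4)) + 79 = (424 + (-⅓ + 2/9 + 8/9)) + 79 = (424 + 7/9) + 79 = 3823/9 + 79 = 4534/9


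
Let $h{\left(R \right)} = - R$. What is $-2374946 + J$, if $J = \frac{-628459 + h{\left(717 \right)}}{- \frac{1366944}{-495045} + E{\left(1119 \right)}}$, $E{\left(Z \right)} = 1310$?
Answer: $- \frac{257288604230774}{108312649} \approx -2.3754 \cdot 10^{6}$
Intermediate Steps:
$J = - \frac{51911738820}{108312649}$ ($J = \frac{-628459 - 717}{- \frac{1366944}{-495045} + 1310} = \frac{-628459 - 717}{\left(-1366944\right) \left(- \frac{1}{495045}\right) + 1310} = - \frac{629176}{\frac{455648}{165015} + 1310} = - \frac{629176}{\frac{216625298}{165015}} = \left(-629176\right) \frac{165015}{216625298} = - \frac{51911738820}{108312649} \approx -479.28$)
$-2374946 + J = -2374946 - \frac{51911738820}{108312649} = - \frac{257288604230774}{108312649}$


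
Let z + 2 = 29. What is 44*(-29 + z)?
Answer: -88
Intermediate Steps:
z = 27 (z = -2 + 29 = 27)
44*(-29 + z) = 44*(-29 + 27) = 44*(-2) = -88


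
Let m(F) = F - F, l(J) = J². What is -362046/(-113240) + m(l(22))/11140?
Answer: 181023/56620 ≈ 3.1972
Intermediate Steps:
m(F) = 0
-362046/(-113240) + m(l(22))/11140 = -362046/(-113240) + 0/11140 = -362046*(-1/113240) + 0*(1/11140) = 181023/56620 + 0 = 181023/56620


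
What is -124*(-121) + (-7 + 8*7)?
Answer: 15053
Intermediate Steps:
-124*(-121) + (-7 + 8*7) = 15004 + (-7 + 56) = 15004 + 49 = 15053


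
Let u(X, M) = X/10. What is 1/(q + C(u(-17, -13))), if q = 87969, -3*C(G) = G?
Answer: 30/2639087 ≈ 1.1368e-5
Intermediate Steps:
u(X, M) = X/10 (u(X, M) = X*(⅒) = X/10)
C(G) = -G/3
1/(q + C(u(-17, -13))) = 1/(87969 - (-17)/30) = 1/(87969 - ⅓*(-17/10)) = 1/(87969 + 17/30) = 1/(2639087/30) = 30/2639087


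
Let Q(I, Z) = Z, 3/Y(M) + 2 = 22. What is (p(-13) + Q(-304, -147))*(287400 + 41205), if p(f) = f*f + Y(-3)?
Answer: 29114403/4 ≈ 7.2786e+6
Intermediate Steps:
Y(M) = 3/20 (Y(M) = 3/(-2 + 22) = 3/20)
p(f) = 3/20 + f² (p(f) = f*f + 3/20 = f² + 3/20 = 3/20 + f²)
(p(-13) + Q(-304, -147))*(287400 + 41205) = ((3/20 + (-13)²) - 147)*(287400 + 41205) = ((3/20 + 169) - 147)*328605 = (3383/20 - 147)*328605 = (443/20)*328605 = 29114403/4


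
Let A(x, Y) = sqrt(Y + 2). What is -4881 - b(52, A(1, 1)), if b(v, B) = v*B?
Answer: -4881 - 52*sqrt(3) ≈ -4971.1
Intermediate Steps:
A(x, Y) = sqrt(2 + Y)
b(v, B) = B*v
-4881 - b(52, A(1, 1)) = -4881 - sqrt(2 + 1)*52 = -4881 - sqrt(3)*52 = -4881 - 52*sqrt(3)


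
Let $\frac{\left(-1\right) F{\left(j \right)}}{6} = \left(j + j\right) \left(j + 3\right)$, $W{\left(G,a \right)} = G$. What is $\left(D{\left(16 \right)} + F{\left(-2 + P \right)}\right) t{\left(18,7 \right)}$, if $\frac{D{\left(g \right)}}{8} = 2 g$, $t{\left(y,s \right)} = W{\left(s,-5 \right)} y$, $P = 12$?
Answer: $-164304$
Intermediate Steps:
$t{\left(y,s \right)} = s y$
$D{\left(g \right)} = 16 g$ ($D{\left(g \right)} = 8 \cdot 2 g = 16 g$)
$F{\left(j \right)} = - 12 j \left(3 + j\right)$ ($F{\left(j \right)} = - 6 \left(j + j\right) \left(j + 3\right) = - 6 \cdot 2 j \left(3 + j\right) = - 12 j \left(3 + j\right)$)
$\left(D{\left(16 \right)} + F{\left(-2 + P \right)}\right) t{\left(18,7 \right)} = \left(16 \cdot 16 - 12 \left(-2 + 12\right) \left(3 + \left(-2 + 12\right)\right)\right) 7 \cdot 18 = \left(256 - 120 \left(3 + 10\right)\right) 126 = \left(256 - 120 \cdot 13\right) 126 = \left(256 - 1560\right) 126 = \left(-1304\right) 126 = -164304$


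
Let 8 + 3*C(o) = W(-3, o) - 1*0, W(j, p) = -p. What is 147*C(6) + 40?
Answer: -646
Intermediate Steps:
C(o) = -8/3 - o/3 (C(o) = -8/3 + (-o - 1*0)/3 = -8/3 + (-o + 0)/3 = -8/3 + (-o)/3 = -8/3 - o/3)
147*C(6) + 40 = 147*(-8/3 - ⅓*6) + 40 = 147*(-8/3 - 2) + 40 = 147*(-14/3) + 40 = -686 + 40 = -646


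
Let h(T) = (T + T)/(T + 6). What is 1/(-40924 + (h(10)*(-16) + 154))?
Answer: -1/40790 ≈ -2.4516e-5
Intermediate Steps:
h(T) = 2*T/(6 + T) (h(T) = (2*T)/(6 + T) = 2*T/(6 + T))
1/(-40924 + (h(10)*(-16) + 154)) = 1/(-40924 + ((2*10/(6 + 10))*(-16) + 154)) = 1/(-40924 + ((2*10/16)*(-16) + 154)) = 1/(-40924 + ((2*10*(1/16))*(-16) + 154)) = 1/(-40924 + ((5/4)*(-16) + 154)) = 1/(-40924 + (-20 + 154)) = 1/(-40924 + 134) = 1/(-40790) = -1/40790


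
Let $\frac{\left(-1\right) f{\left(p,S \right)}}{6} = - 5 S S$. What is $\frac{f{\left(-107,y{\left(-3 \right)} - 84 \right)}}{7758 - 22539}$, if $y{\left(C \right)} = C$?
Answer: $- \frac{75690}{4927} \approx -15.362$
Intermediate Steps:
$f{\left(p,S \right)} = 30 S^{2}$ ($f{\left(p,S \right)} = - 6 - 5 S S = - 6 \left(- 5 S^{2}\right) = 30 S^{2}$)
$\frac{f{\left(-107,y{\left(-3 \right)} - 84 \right)}}{7758 - 22539} = \frac{30 \left(-3 - 84\right)^{2}}{7758 - 22539} = \frac{30 \left(-87\right)^{2}}{-14781} = 30 \cdot 7569 \left(- \frac{1}{14781}\right) = 227070 \left(- \frac{1}{14781}\right) = - \frac{75690}{4927}$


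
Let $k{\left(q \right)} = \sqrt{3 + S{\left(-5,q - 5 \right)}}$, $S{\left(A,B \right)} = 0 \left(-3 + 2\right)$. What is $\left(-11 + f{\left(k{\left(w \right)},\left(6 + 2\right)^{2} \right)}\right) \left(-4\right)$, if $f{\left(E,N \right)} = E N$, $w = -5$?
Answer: $44 - 256 \sqrt{3} \approx -399.4$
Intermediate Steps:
$S{\left(A,B \right)} = 0$ ($S{\left(A,B \right)} = 0 \left(-1\right) = 0$)
$k{\left(q \right)} = \sqrt{3}$ ($k{\left(q \right)} = \sqrt{3 + 0} = \sqrt{3}$)
$\left(-11 + f{\left(k{\left(w \right)},\left(6 + 2\right)^{2} \right)}\right) \left(-4\right) = \left(-11 + \sqrt{3} \left(6 + 2\right)^{2}\right) \left(-4\right) = \left(-11 + \sqrt{3} \cdot 8^{2}\right) \left(-4\right) = \left(-11 + \sqrt{3} \cdot 64\right) \left(-4\right) = \left(-11 + 64 \sqrt{3}\right) \left(-4\right) = 44 - 256 \sqrt{3}$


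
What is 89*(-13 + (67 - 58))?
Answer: -356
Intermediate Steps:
89*(-13 + (67 - 58)) = 89*(-13 + 9) = 89*(-4) = -356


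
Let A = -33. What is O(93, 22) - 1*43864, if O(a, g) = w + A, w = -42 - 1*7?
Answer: -43946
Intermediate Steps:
w = -49 (w = -42 - 7 = -49)
O(a, g) = -82 (O(a, g) = -49 - 33 = -82)
O(93, 22) - 1*43864 = -82 - 1*43864 = -82 - 43864 = -43946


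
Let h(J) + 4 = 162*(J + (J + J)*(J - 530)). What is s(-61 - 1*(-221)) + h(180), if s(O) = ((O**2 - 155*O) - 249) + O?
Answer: -20382133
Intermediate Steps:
s(O) = -249 + O**2 - 154*O (s(O) = (-249 + O**2 - 155*O) + O = -249 + O**2 - 154*O)
h(J) = -4 + 162*J + 324*J*(-530 + J) (h(J) = -4 + 162*(J + (J + J)*(J - 530)) = -4 + 162*(J + (2*J)*(-530 + J)) = -4 + 162*(J + 2*J*(-530 + J)) = -4 + (162*J + 324*J*(-530 + J)) = -4 + 162*J + 324*J*(-530 + J))
s(-61 - 1*(-221)) + h(180) = (-249 + (-61 - 1*(-221))**2 - 154*(-61 - 1*(-221))) + (-4 - 171558*180 + 324*180**2) = (-249 + (-61 + 221)**2 - 154*(-61 + 221)) + (-4 - 30880440 + 324*32400) = (-249 + 160**2 - 154*160) + (-4 - 30880440 + 10497600) = (-249 + 25600 - 24640) - 20382844 = 711 - 20382844 = -20382133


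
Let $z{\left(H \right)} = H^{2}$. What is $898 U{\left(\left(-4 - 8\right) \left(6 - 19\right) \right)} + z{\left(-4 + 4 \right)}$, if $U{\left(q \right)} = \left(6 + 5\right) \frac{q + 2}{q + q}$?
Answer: $\frac{390181}{78} \approx 5002.3$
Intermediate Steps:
$U{\left(q \right)} = \frac{11 \left(2 + q\right)}{2 q}$ ($U{\left(q \right)} = 11 \frac{2 + q}{2 q} = \frac{11 \left(2 + q\right)}{2 q}$)
$898 U{\left(\left(-4 - 8\right) \left(6 - 19\right) \right)} + z{\left(-4 + 4 \right)} = 898 \left(\frac{11}{2} + \frac{11}{\left(-4 - 8\right) \left(6 - 19\right)}\right) + \left(-4 + 4\right)^{2} = 898 \left(\frac{11}{2} + \frac{11}{\left(-12\right) \left(-13\right)}\right) + 0^{2} = 898 \left(\frac{11}{2} + \frac{11}{156}\right) + 0 = 898 \cdot \frac{869}{156} + 0 = \frac{390181}{78} + 0 = \frac{390181}{78}$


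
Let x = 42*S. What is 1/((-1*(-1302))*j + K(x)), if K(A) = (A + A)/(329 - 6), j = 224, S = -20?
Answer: 323/94200624 ≈ 3.4289e-6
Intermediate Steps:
x = -840 (x = 42*(-20) = -840)
K(A) = 2*A/323 (K(A) = (2*A)/323 = (2*A)*(1/323) = 2*A/323)
1/((-1*(-1302))*j + K(x)) = 1/(-1*(-1302)*224 + (2/323)*(-840)) = 1/(1302*224 - 1680/323) = 1/(291648 - 1680/323) = 1/(94200624/323) = 323/94200624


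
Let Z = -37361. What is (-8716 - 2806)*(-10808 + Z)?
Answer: 555003218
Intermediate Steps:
(-8716 - 2806)*(-10808 + Z) = (-8716 - 2806)*(-10808 - 37361) = -11522*(-48169) = 555003218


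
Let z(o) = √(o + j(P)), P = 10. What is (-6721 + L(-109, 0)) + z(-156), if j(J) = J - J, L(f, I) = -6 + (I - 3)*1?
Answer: -6730 + 2*I*√39 ≈ -6730.0 + 12.49*I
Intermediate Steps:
L(f, I) = -9 + I (L(f, I) = -6 + (-3 + I)*1 = -6 + (-3 + I) = -9 + I)
j(J) = 0
z(o) = √o (z(o) = √(o + 0) = √o)
(-6721 + L(-109, 0)) + z(-156) = (-6721 + (-9 + 0)) + √(-156) = (-6721 - 9) + 2*I*√39 = -6730 + 2*I*√39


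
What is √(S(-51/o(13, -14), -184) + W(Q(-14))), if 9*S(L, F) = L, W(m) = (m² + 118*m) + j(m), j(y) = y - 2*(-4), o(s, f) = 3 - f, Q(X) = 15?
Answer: √18159/3 ≈ 44.918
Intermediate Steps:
j(y) = 8 + y (j(y) = y + 8 = 8 + y)
W(m) = 8 + m² + 119*m (W(m) = (m² + 118*m) + (8 + m) = 8 + m² + 119*m)
S(L, F) = L/9
√(S(-51/o(13, -14), -184) + W(Q(-14))) = √((-51/(3 - 1*(-14)))/9 + (8 + 15² + 119*15)) = √((-51/(3 + 14))/9 + (8 + 225 + 1785)) = √((-51/17)/9 + 2018) = √((-51*1/17)/9 + 2018) = √((⅑)*(-3) + 2018) = √(-⅓ + 2018) = √(6053/3) = √18159/3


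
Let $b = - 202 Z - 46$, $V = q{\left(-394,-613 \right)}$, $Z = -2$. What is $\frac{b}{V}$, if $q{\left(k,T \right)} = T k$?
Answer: $\frac{179}{120761} \approx 0.0014823$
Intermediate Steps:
$V = 241522$ ($V = \left(-613\right) \left(-394\right) = 241522$)
$b = 358$ ($b = \left(-202\right) \left(-2\right) - 46 = 404 - 46 = 358$)
$\frac{b}{V} = \frac{358}{241522} = 358 \cdot \frac{1}{241522} = \frac{179}{120761}$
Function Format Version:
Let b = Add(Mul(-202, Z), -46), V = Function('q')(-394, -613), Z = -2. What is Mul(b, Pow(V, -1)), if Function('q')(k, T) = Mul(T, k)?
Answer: Rational(179, 120761) ≈ 0.0014823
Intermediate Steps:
V = 241522 (V = Mul(-613, -394) = 241522)
b = 358 (b = Add(Mul(-202, -2), -46) = Add(404, -46) = 358)
Mul(b, Pow(V, -1)) = Mul(358, Pow(241522, -1)) = Mul(358, Rational(1, 241522)) = Rational(179, 120761)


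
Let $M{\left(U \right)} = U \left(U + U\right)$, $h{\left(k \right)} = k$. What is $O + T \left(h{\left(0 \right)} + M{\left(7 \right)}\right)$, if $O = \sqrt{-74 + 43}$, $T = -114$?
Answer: $-11172 + i \sqrt{31} \approx -11172.0 + 5.5678 i$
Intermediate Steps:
$O = i \sqrt{31}$ ($O = \sqrt{-31} = i \sqrt{31} \approx 5.5678 i$)
$M{\left(U \right)} = 2 U^{2}$ ($M{\left(U \right)} = U 2 U = 2 U^{2}$)
$O + T \left(h{\left(0 \right)} + M{\left(7 \right)}\right) = i \sqrt{31} - 114 \left(0 + 2 \cdot 7^{2}\right) = i \sqrt{31} - 114 \left(0 + 2 \cdot 49\right) = i \sqrt{31} - 114 \left(0 + 98\right) = i \sqrt{31} - 11172 = -11172 + i \sqrt{31}$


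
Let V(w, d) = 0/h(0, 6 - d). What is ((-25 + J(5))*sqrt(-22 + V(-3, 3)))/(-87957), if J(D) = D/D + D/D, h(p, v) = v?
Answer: 23*I*sqrt(22)/87957 ≈ 0.0012265*I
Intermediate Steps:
V(w, d) = 0 (V(w, d) = 0/(6 - d) = 0)
J(D) = 2 (J(D) = 1 + 1 = 2)
((-25 + J(5))*sqrt(-22 + V(-3, 3)))/(-87957) = ((-25 + 2)*sqrt(-22 + 0))/(-87957) = -23*I*sqrt(22)*(-1/87957) = 23*I*sqrt(22)/87957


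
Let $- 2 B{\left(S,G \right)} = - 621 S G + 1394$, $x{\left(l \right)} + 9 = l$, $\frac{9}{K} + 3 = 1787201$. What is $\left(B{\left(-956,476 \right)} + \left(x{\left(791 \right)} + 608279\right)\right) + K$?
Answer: $- \frac{251434674319743}{1787198} \approx -1.4069 \cdot 10^{8}$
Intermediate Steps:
$K = \frac{9}{1787198}$ ($K = \frac{9}{-3 + 1787201} = \frac{9}{1787198} \approx 5.0358 \cdot 10^{-6}$)
$x{\left(l \right)} = -9 + l$
$B{\left(S,G \right)} = -697 + \frac{621 G S}{2}$ ($B{\left(S,G \right)} = - \frac{- 621 S G + 1394}{2} = - \frac{- 621 G S + 1394}{2} = - \frac{1394 - 621 G S}{2} = -697 + \frac{621 G S}{2}$)
$\left(B{\left(-956,476 \right)} + \left(x{\left(791 \right)} + 608279\right)\right) + K = \left(\left(-697 + \frac{621}{2} \cdot 476 \left(-956\right)\right) + \left(\left(-9 + 791\right) + 608279\right)\right) + \frac{9}{1787198} = \left(\left(-697 - 141294888\right) + \left(782 + 608279\right)\right) + \frac{9}{1787198} = \left(-141295585 + 609061\right) + \frac{9}{1787198} = -140686524 + \frac{9}{1787198} = - \frac{251434674319743}{1787198}$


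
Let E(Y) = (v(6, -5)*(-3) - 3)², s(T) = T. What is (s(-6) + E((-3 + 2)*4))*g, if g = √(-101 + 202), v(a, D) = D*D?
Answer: 6078*√101 ≈ 61083.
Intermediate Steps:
v(a, D) = D²
g = √101 ≈ 10.050
E(Y) = 6084 (E(Y) = ((-5)²*(-3) - 3)² = (25*(-3) - 3)² = (-75 - 3)² = (-78)² = 6084)
(s(-6) + E((-3 + 2)*4))*g = (-6 + 6084)*√101 = 6078*√101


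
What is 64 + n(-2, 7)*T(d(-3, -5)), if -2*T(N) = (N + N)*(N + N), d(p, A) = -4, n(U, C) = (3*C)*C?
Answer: -4640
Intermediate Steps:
n(U, C) = 3*C**2
T(N) = -2*N**2 (T(N) = -(N + N)*(N + N)/2 = -2*N*2*N/2 = -2*N**2)
64 + n(-2, 7)*T(d(-3, -5)) = 64 + (3*7**2)*(-2*(-4)**2) = 64 + (3*49)*(-2*16) = 64 + 147*(-32) = 64 - 4704 = -4640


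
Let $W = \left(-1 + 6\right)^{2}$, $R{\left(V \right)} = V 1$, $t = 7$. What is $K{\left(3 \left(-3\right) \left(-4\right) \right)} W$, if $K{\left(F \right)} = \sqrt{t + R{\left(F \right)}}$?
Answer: $25 \sqrt{43} \approx 163.94$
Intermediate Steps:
$R{\left(V \right)} = V$
$K{\left(F \right)} = \sqrt{7 + F}$
$W = 25$ ($W = 5^{2} = 25$)
$K{\left(3 \left(-3\right) \left(-4\right) \right)} W = \sqrt{7 + 3 \left(-3\right) \left(-4\right)} 25 = \sqrt{7 - -36} \cdot 25 = \sqrt{7 + 36} \cdot 25 = \sqrt{43} \cdot 25 = 25 \sqrt{43}$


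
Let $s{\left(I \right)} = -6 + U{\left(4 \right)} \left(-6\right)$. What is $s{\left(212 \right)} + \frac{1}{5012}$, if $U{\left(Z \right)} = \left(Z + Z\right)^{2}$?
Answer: $- \frac{1954679}{5012} \approx -390.0$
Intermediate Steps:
$U{\left(Z \right)} = 4 Z^{2}$ ($U{\left(Z \right)} = \left(2 Z\right)^{2} = 4 Z^{2}$)
$s{\left(I \right)} = -390$ ($s{\left(I \right)} = -6 + 4 \cdot 4^{2} \left(-6\right) = -6 + 4 \cdot 16 \left(-6\right) = -6 + 64 \left(-6\right) = -6 - 384 = -390$)
$s{\left(212 \right)} + \frac{1}{5012} = -390 + \frac{1}{5012} = - \frac{1954679}{5012}$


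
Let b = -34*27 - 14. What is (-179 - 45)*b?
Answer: 208768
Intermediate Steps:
b = -932 (b = -918 - 14 = -932)
(-179 - 45)*b = (-179 - 45)*(-932) = -224*(-932) = 208768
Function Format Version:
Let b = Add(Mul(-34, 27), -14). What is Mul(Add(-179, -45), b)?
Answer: 208768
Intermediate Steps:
b = -932 (b = Add(-918, -14) = -932)
Mul(Add(-179, -45), b) = Mul(Add(-179, -45), -932) = Mul(-224, -932) = 208768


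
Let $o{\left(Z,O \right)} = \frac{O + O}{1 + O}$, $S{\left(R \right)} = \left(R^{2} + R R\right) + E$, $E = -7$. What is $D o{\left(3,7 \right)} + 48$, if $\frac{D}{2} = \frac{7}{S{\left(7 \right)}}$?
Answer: $\frac{1255}{26} \approx 48.269$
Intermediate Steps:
$S{\left(R \right)} = -7 + 2 R^{2}$ ($S{\left(R \right)} = \left(R^{2} + R R\right) - 7 = \left(R^{2} + R^{2}\right) - 7 = 2 R^{2} - 7 = -7 + 2 R^{2}$)
$o{\left(Z,O \right)} = \frac{2 O}{1 + O}$
$D = \frac{2}{13}$ ($D = 2 \frac{7}{-7 + 2 \cdot 7^{2}} = 2 \frac{7}{-7 + 2 \cdot 49} = 2 \frac{7}{-7 + 98} = 2 \cdot \frac{7}{91} = 2 \cdot 7 \cdot \frac{1}{91} = 2 \cdot \frac{1}{13} = \frac{2}{13} \approx 0.15385$)
$D o{\left(3,7 \right)} + 48 = \frac{2 \cdot 2 \cdot 7 \frac{1}{1 + 7}}{13} + 48 = \frac{2 \cdot 2 \cdot 7 \cdot \frac{1}{8}}{13} + 48 = \frac{2}{13} \cdot \frac{7}{4} + 48 = \frac{7}{26} + 48 = \frac{1255}{26}$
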